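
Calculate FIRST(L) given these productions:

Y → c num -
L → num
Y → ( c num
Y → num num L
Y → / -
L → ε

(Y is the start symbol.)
To compute FIRST(L), examine every production with L on the left-hand side, reading each right-hand side left to right until a non-nullable symbol is reached.

From L → num:
  - num is a terminal: add 'num' and stop
From L → ε:
  - ε-production, so ε ∈ FIRST(L)

Collecting: FIRST(L) = { 'num', ε }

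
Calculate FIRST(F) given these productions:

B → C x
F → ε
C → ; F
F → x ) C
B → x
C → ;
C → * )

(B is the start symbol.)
{ 'x', ε }

To compute FIRST(F), examine every production with F on the left-hand side, reading each right-hand side left to right until a non-nullable symbol is reached.

From F → ε:
  - ε-production, so ε ∈ FIRST(F)
From F → x ) C:
  - x is a terminal: add 'x' and stop

Collecting: FIRST(F) = { 'x', ε }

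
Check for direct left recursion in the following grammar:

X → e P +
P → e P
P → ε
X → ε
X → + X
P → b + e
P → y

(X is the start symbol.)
Direct left recursion occurs when N → N α for some non-terminal N (the right-hand side begins with the left-hand side itself).

X → e P +: starts with e
P → e P: starts with e
P → ε: starts with ε
X → ε: starts with ε
X → + X: starts with '+'
P → b + e: starts with b
P → y: starts with y

No direct left recursion found.

Answer: No direct left recursion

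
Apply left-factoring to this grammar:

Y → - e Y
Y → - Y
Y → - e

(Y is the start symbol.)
Y → - Y'
Y' → e Y''
Y'' → Y
Y'' → ε
Y' → Y

Left-factoring transforms A → αβ₁ | αβ₂ into A → αA' and A' → β₁ | β₂
(α is the longest common prefix among the alternatives). Repeat until
no nonterminal has two alternatives with a common prefix.

Round 1: Y has alternatives sharing prefix '-'. Introduce Y': Y → - Y'
  Add: Y' → e Y
  Add: Y' → Y
  Add: Y' → e

Round 2: Y' has alternatives sharing prefix 'e'. Introduce Y'': Y' → e Y''
  Add: Y'' → Y
  Add: Y'' → ε

No remaining common prefixes — done.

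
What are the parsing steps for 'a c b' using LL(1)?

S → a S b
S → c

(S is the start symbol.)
Stack is shown with the top on the left.

Stack    Input    Action
------------------------
S $      a c b $  output S → a S b
a S b $  a c b $  match 'a'
S b $    c b $    output S → c
c b $    c b $    match 'c'
b $      b $      match 'b'
$        $        accept

The string is accepted.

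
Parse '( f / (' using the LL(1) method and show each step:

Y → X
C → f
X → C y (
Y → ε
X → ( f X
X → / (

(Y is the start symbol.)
LL(1) parsing maintains a stack (initially the start symbol over $) and the input. At each step: if the stack top is a terminal, match it against the current input token; if it is a non-terminal N, replace it with the RHS of M[N, lookahead] (the unique production whose predict set contains the lookahead).

Stack is shown with the top on the left.

Stack    Input      Action
--------------------------
Y $      ( f / ( $  output Y → X
X $      ( f / ( $  output X → ( f X
( f X $  ( f / ( $  match '('
f X $    f / ( $    match 'f'
X $      / ( $      output X → / (
/ ( $    / ( $      match '/'
( $      ( $        match '('
$        $          accept

The string is accepted.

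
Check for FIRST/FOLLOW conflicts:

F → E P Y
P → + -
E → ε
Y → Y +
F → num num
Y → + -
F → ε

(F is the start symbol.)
No FIRST/FOLLOW conflicts.

Nullable non-terminals: E, F.
FIRST sets used below: FIRST(E) = { ε }, FIRST(P) = { '+' }
E has a nullable alternative but only one production, so nothing to check.

F: nullable alternative(s) F → ε; FOLLOW(F) = { $ }
  F → E P Y: FIRST \ {ε} = { '+' } — disjoint from FOLLOW(F)
  F → num num: FIRST \ {ε} = { 'num' } — disjoint from FOLLOW(F)
  F → ε: FIRST \ {ε} = { } — this is the only nullable alternative, skip

P, Y have no nullable alternative, so no FIRST/FOLLOW check is needed there.

No FIRST/FOLLOW conflicts found.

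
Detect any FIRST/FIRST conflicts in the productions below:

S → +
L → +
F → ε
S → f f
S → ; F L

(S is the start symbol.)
A FIRST/FIRST conflict occurs when two productions N → α and N → β for the same non-terminal have FIRST(α) ∩ FIRST(β) ≠ ∅ (with ε ∈ FIRST of a nullable right-hand side, so two nullable alternatives also conflict).

Productions for S:
  S → +: FIRST = { '+' }
  S → f f: FIRST = { 'f' }
  S → ; F L: FIRST = { ';' }
L, F have only one production, so no FIRST/FIRST conflict is possible there.

All alternatives of each non-terminal have pairwise disjoint FIRST sets.

Answer: No FIRST/FIRST conflicts.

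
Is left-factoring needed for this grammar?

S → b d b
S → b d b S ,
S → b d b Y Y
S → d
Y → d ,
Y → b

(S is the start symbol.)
Yes, S has productions with common prefix 'b d b'

Left-factoring is needed when two productions for the same non-terminal
share a common prefix on the right-hand side.

Productions for S:
  S → b d b
  S → b d b S ,
  S → b d b Y Y
  S → d
Productions for Y:
  Y → d ,
  Y → b

Found common prefix 'b d b' in productions for S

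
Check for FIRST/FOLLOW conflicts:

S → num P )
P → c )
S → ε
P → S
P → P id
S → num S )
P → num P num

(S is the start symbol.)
Yes. S → num P ')' with FOLLOW(S) on { 'num' }; S → num S ')' with FOLLOW(S) on { 'num' }; P → P id with FOLLOW(P) on { 'id', 'num' }; P → num P num with FOLLOW(P) on { 'num' }

A FIRST/FOLLOW conflict occurs when a non-terminal N has a nullable alternative N → β (β ⇒* ε) and another alternative N → α with FIRST(α) ∩ FOLLOW(N) ≠ ∅: on such a lookahead the parser cannot decide between expanding α and letting N vanish via β.

Nullable non-terminals: P, S.
FIRST sets used below: FIRST(S) = { 'num', ε }, FIRST(P) = { 'c', 'id', 'num', ε }

P: nullable alternative(s) P → S; FOLLOW(P) = { ')', 'id', 'num' }
  P → c ): FIRST \ {ε} = { 'c' } — disjoint from FOLLOW(P)
  P → S: FIRST \ {ε} = { 'num' } — this is the only nullable alternative, skip
  P → P id: FIRST \ {ε} = { 'c', 'id', 'num' } — overlaps FOLLOW(P) on { 'id', 'num' }: CONFLICT
  P → num P num: FIRST \ {ε} = { 'num' } — overlaps FOLLOW(P) on { 'num' }: CONFLICT

S: nullable alternative(s) S → ε; FOLLOW(S) = { $, ')', 'id', 'num' }
  S → num P ): FIRST \ {ε} = { 'num' } — overlaps FOLLOW(S) on { 'num' }: CONFLICT
  S → ε: FIRST \ {ε} = { } — this is the only nullable alternative, skip
  S → num S ): FIRST \ {ε} = { 'num' } — overlaps FOLLOW(S) on { 'num' }: CONFLICT

So the grammar has 4 FIRST/FOLLOW conflicts (marked CONFLICT above).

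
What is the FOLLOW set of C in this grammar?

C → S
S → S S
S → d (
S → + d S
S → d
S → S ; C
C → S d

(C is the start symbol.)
{ $, '+', ';', 'd' }

C is the start symbol, so $ ∈ FOLLOW(C).
In S → S ; C: C is at the end, add FOLLOW(S)

The FOLLOW sets referred to above (computed the same way, to a fixed point):
  FOLLOW(S) = { $, '+', ';', 'd' }

Taking the union: FOLLOW(C) = { $, '+', ';', 'd' }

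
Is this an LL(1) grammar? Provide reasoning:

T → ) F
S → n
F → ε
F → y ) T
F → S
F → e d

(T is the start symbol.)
Yes, the grammar is LL(1).

A grammar is LL(1) if for each non-terminal N with multiple productions, the predict sets of those productions are pairwise disjoint, where PREDICT(N → α) = (FIRST(α) \ {ε}) ∪ (FOLLOW(N) if α ⇒* ε).

Relevant sets:
  FIRST(S) = { 'n' }
  FOLLOW(F) = { $ }

For F:
  PREDICT(F → ε) = { $ }
  PREDICT(F → y ')' T) = { 'y' }
  PREDICT(F → S) = { 'n' }
  PREDICT(F → e d) = { 'e' }
T, S have a single production, so nothing to check there.

All predict sets are disjoint. The grammar IS LL(1).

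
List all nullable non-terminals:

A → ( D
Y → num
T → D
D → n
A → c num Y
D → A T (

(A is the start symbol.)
There are no ε-productions, so no non-terminal can derive ε.
No non-terminals are nullable.

Answer: None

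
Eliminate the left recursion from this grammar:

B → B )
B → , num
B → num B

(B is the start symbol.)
B → , num B'
B → num B B'
B' → ) B'
B' → ε

B is directly left-recursive. The standard transformation for
  A → A α₁ | ... | A α_m | β₁ | ... | β_n
is
  A  → β₁ A' | ... | β_n A'
  A' → α₁ A' | ... | α_m A' | ε

B → , num becomes B → , num B'
B → num B becomes B → num B B'
B → B ) becomes B' → ) B'
Add B' → ε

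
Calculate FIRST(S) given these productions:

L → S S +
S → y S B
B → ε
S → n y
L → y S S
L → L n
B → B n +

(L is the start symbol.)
{ 'n', 'y' }

To compute FIRST(S), examine every production with S on the left-hand side, reading each right-hand side left to right until a non-nullable symbol is reached.

From S → y S B:
  - y is a terminal: add 'y' and stop
From S → n y:
  - n is a terminal: add 'n' and stop

Collecting: FIRST(S) = { 'n', 'y' }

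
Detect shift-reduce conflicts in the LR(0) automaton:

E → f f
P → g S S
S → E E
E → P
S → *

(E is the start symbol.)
No shift-reduce conflicts

A shift-reduce conflict occurs when an LR(0) state has both:
  - a complete (reduce) item [A → α .] (dot at the end), and
  - a shift item [B → β . c γ] (dot before a terminal).

Augment with E' → E and build the canonical LR(0) collection (I0 = CLOSURE({[E' → . E]}), then GOTO on every symbol after a dot until no new states appear). It has 11 states:
  I0: { [E → . P], [E → . f f], [E' → . E], [P → . g S S] }  — shift
  I1: { [E' → E .] }  — accept
  I2: { [E → P .] }  — reduce
  I3: { [E → f . f] }  — shift
  I4: { [E → . P], [E → . f f], [P → . g S S], [P → g . S S], [S → . *], [S → . E E] }  — shift
  I5: { [S → * .] }  — reduce
  I6: { [E → . P], [E → . f f], [P → . g S S], [S → E . E] }  — shift
  I7: { [E → . P], [E → . f f], [P → . g S S], [P → g S . S], [S → . *], [S → . E E] }  — shift
  I8: { [P → g S S .] }  — reduce
  I9: { [S → E E .] }  — reduce
  I10: { [E → f f .] }  — reduce

No state contains both a complete item and a shift item.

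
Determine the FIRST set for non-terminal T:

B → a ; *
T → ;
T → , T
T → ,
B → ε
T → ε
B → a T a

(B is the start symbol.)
From T → ;:
  - ';' is a terminal: add ';' and stop
From T → , T:
  - ',' is a terminal: add ',' and stop
From T → ,:
  - ',' is a terminal: add ',' and stop
From T → ε:
  - ε-production, so ε ∈ FIRST(T)

Collecting: FIRST(T) = { ',', ';', ε }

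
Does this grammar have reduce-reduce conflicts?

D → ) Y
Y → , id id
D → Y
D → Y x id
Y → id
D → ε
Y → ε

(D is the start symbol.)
A reduce-reduce conflict occurs when an LR(0) state has two complete items [A → α .] and [B → β .] — both call for a reduction, and with no lookahead the parser cannot choose between them.

Augment with D' → D and build the canonical LR(0) collection (I0 = CLOSURE({[D' → . D]}), then GOTO on every symbol after a dot until no new states appear). It has 11 states:
  I0: { [D → . ) Y], [D → . Y x id], [D → . Y], [D → .], [D' → . D], [Y → . , id id], [Y → . id], [Y → .] }  — shift, 2 reduces
  I1: { [D → ) . Y], [Y → . , id id], [Y → . id], [Y → .] }  — shift, reduce
  I2: { [Y → , . id id] }  — shift
  I3: { [D' → D .] }  — accept
  I4: { [D → Y . x id], [D → Y .] }  — shift, reduce
  I5: { [Y → id .] }  — reduce
  I6: { [D → Y x . id] }  — shift
  I7: { [D → Y x id .] }  — reduce
  I8: { [Y → , id . id] }  — shift
  I9: { [Y → , id id .] }  — reduce
  I10: { [D → ) Y .] }  — reduce

I0 contains complete items [D → .], [Y → .] — reduce-reduce conflict.

Answer: Yes — I0: [D → .] vs [Y → .]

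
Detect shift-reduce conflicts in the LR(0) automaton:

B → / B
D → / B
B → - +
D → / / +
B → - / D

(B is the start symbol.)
No shift-reduce conflicts

Augment with B' → B and build the canonical LR(0) collection (I0 = CLOSURE({[B' → . B]}), then GOTO on every symbol after a dot until no new states appear). It has 12 states:
  I0: { [B → . - +], [B → . - / D], [B → . / B], [B' → . B] }  — shift
  I1: { [B → - . +], [B → - . / D] }  — shift
  I2: { [B → . - +], [B → . - / D], [B → . / B], [B → / . B] }  — shift
  I3: { [B' → B .] }  — accept
  I4: { [B → / B .] }  — reduce
  I5: { [B → - + .] }  — reduce
  I6: { [B → - / . D], [D → . / / +], [D → . / B] }  — shift
  I7: { [B → . - +], [B → . - / D], [B → . / B], [D → / . / +], [D → / . B] }  — shift
  I8: { [B → - / D .] }  — reduce
  I9: { [B → . - +], [B → . - / D], [B → . / B], [B → / . B], [D → / / . +] }  — shift
  I10: { [D → / B .] }  — reduce
  I11: { [D → / / + .] }  — reduce

No state contains both a complete item and a shift item.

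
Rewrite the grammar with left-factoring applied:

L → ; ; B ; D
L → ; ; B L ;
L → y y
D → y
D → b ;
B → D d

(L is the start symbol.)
Left-factoring transforms A → αβ₁ | αβ₂ into A → αA' and A' → β₁ | β₂
(α is the longest common prefix among the alternatives). Repeat until
no nonterminal has two alternatives with a common prefix.

Round 1: L has alternatives sharing prefix '; ; B'. Introduce L': L → ; ; B L'
  Add: L' → ; D
  Add: L' → L ;

No remaining common prefixes — done.

Resulting grammar:
L → ; ; B L'
L' → ; D
L' → L ;
L → y y
D → y
D → b ;
B → D d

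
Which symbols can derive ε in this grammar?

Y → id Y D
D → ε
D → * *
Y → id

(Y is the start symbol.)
ε-productions: D → ε
So D is immediately nullable.
No further non-terminal can be added: every production for the remaining non-terminals contains a terminal or a non-nullable non-terminal.
Nullable = { 'D' }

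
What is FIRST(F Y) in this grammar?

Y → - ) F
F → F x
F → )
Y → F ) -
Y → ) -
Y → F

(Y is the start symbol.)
FIRST sets of the non-terminals involved (from the grammar, by fixed-point iteration):
  FIRST(F) = { ')' }

To compute FIRST(F Y), process the symbols left to right:
Symbol F is a non-terminal. Add FIRST(F) \ {ε} = { ')' }
F is not nullable (ε ∉ FIRST(F)), so stop here.
FIRST(F Y) = { ')' }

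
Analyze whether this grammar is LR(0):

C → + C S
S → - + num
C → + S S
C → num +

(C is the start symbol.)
Yes, the grammar is LR(0)

Augment with C' → C and build the canonical LR(0) collection (I0 = CLOSURE({[C' → . C]}), then GOTO on every symbol after a dot until no new states appear). It has 12 states:
  I0: { [C → . + C S], [C → . + S S], [C → . num +], [C' → . C] }  — shift
  I1: { [C → + . C S], [C → + . S S], [C → . + C S], [C → . + S S], [C → . num +], [S → . - + num] }  — shift
  I2: { [C' → C .] }  — accept
  I3: { [C → num . +] }  — shift
  I4: { [C → num + .] }  — reduce
  I5: { [S → - . + num] }  — shift
  I6: { [C → + C . S], [S → . - + num] }  — shift
  I7: { [C → + S . S], [S → . - + num] }  — shift
  I8: { [C → + S S .] }  — reduce
  I9: { [C → + C S .] }  — reduce
  I10: { [S → - + . num] }  — shift
  I11: { [S → - + num .] }  — reduce

Every state is either a pure shift/goto state or contains exactly one complete item and nothing to shift — no conflicts. The grammar is LR(0).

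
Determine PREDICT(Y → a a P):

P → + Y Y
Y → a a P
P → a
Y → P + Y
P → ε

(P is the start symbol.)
PREDICT(Y → a a P) = (FIRST(RHS) \ {ε}) ∪ (FOLLOW(Y) if ε ∈ FIRST(RHS), i.e. RHS ⇒* ε)
FIRST(a a P) = { 'a' }
ε ∉ FIRST(a a P), so FOLLOW(Y) is not added.
PREDICT(Y → a a P) = { 'a' }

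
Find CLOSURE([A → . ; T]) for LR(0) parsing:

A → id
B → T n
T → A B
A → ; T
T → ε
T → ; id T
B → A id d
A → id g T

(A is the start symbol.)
{ [A → . ; T] }

To compute CLOSURE, for each item [A → α.Bβ] where B is a non-terminal, add [B → .γ] for all productions B → γ; repeat for the newly added items until nothing changes.

Start with: [A → . ; T]
The dot precedes the terminal ';', so nothing is added.

CLOSURE = { [A → . ; T] }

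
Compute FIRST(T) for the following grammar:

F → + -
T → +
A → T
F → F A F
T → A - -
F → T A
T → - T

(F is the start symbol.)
{ '+', '-' }

To compute FIRST(T), examine every production with T on the left-hand side, reading each right-hand side left to right until a non-nullable symbol is reached.

FIRST sets of the other non-terminals involved (by the same procedure, iterated to a fixed point):
  FIRST(A) = { '+', '-' }

From T → +:
  - '+' is a terminal: add '+' and stop
From T → A - -:
  - A is a non-terminal: add FIRST(A) \ {ε} = { '+', '-' }
    A is not nullable, so stop
From T → - T:
  - '-' is a terminal: add '-' and stop

Collecting: FIRST(T) = { '+', '-' }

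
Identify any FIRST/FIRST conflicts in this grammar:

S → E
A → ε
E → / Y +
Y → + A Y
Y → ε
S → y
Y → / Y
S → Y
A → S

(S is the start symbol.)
A FIRST/FIRST conflict occurs when two productions N → α and N → β for the same non-terminal have FIRST(α) ∩ FIRST(β) ≠ ∅ (with ε ∈ FIRST of a nullable right-hand side, so two nullable alternatives also conflict).

FIRST sets of the non-terminals at (or reachable through a nullable prefix from) the front of some alternative:
  FIRST(E) = { '/' }
  FIRST(Y) = { '+', '/', ε }
  FIRST(S) = { '+', '/', 'y', ε }

Productions for S:
  S → E: FIRST = { '/' }
  S → y: FIRST = { 'y' }
  S → Y: FIRST = { '+', '/', ε }
Productions for A:
  A → ε: FIRST = { ε }
  A → S: FIRST = { '+', '/', 'y', ε }
Productions for Y:
  Y → + A Y: FIRST = { '+' }
  Y → ε: FIRST = { ε }
  Y → / Y: FIRST = { '/' }
E has only one production, so no FIRST/FIRST conflict is possible there.

Conflict for S: S → E and S → Y
  Overlap: { '/' }
Conflict for A: A → ε and A → S
  Overlap: { ε }

Answer: Yes. S → E / S → Y on { '/' }; A → ε / A → S on { ε }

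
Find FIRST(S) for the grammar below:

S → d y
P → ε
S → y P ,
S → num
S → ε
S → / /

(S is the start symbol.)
From S → d y:
  - d is a terminal: add 'd' and stop
From S → y P ,:
  - y is a terminal: add 'y' and stop
From S → num:
  - num is a terminal: add 'num' and stop
From S → ε:
  - ε-production, so ε ∈ FIRST(S)
From S → / /:
  - '/' is a terminal: add '/' and stop

Collecting: FIRST(S) = { '/', 'd', 'num', 'y', ε }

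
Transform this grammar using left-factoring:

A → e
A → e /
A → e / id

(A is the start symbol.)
Left-factoring transforms A → αβ₁ | αβ₂ into A → αA' and A' → β₁ | β₂
(α is the longest common prefix among the alternatives). Repeat until
no nonterminal has two alternatives with a common prefix.

Round 1: A has alternatives sharing prefix 'e'. Introduce A': A → e A'
  Add: A' → ε
  Add: A' → /
  Add: A' → / id

Round 2: A' has alternatives sharing prefix '/'. Introduce A'': A' → / A''
  Add: A'' → ε
  Add: A'' → id

No remaining common prefixes — done.

Resulting grammar:
A → e A'
A' → ε
A' → / A''
A'' → ε
A'' → id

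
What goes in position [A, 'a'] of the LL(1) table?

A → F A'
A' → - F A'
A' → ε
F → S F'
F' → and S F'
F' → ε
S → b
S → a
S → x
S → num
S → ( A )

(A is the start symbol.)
To find M[A, 'a'], we find productions for A where 'a' is in the predict set (PREDICT(N → α) = (FIRST(α) \ {ε}) ∪ (FOLLOW(N) if α ⇒* ε)).

Relevant sets:
  FIRST(F) = { '(', 'a', 'b', 'num', 'x' }

A → F A': PREDICT = { '(', 'a', 'b', 'num', 'x' }
  'a' is in predict set, so this production goes in M[A, 'a']

M[A, 'a'] = A → F A'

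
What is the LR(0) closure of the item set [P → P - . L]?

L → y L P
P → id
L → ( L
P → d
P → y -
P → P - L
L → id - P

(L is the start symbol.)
{ [L → . ( L], [L → . id - P], [L → . y L P], [P → P - . L] }

To compute CLOSURE, for each item [A → α.Bβ] where B is a non-terminal, add [B → .γ] for all productions B → γ; repeat for the newly added items until nothing changes.

Start with: [P → P - . L]
  [P → P - . L] has the dot before L: add [L → . y L P], [L → . ( L], [L → . id - P]
No further items can be added.

CLOSURE = { [L → . ( L], [L → . id - P], [L → . y L P], [P → P - . L] }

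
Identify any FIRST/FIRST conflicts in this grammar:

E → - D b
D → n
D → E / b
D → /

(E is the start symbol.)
No FIRST/FIRST conflicts.

A FIRST/FIRST conflict occurs when two productions N → α and N → β for the same non-terminal have FIRST(α) ∩ FIRST(β) ≠ ∅ (with ε ∈ FIRST of a nullable right-hand side, so two nullable alternatives also conflict).

FIRST sets of the non-terminals at (or reachable through a nullable prefix from) the front of some alternative:
  FIRST(E) = { '-' }

Productions for D:
  D → n: FIRST = { 'n' }
  D → E / b: FIRST = { '-' }
  D → /: FIRST = { '/' }
E has only one production, so no FIRST/FIRST conflict is possible there.

All alternatives of each non-terminal have pairwise disjoint FIRST sets.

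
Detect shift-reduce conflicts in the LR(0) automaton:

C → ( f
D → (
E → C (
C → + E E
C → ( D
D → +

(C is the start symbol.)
No shift-reduce conflicts

A shift-reduce conflict occurs when an LR(0) state has both:
  - a complete (reduce) item [A → α .] (dot at the end), and
  - a shift item [B → β . c γ] (dot before a terminal).

Augment with C' → C and build the canonical LR(0) collection (I0 = CLOSURE({[C' → . C]}), then GOTO on every symbol after a dot until no new states appear). It has 12 states:
  I0: { [C → . ( D], [C → . ( f], [C → . + E E], [C' → . C] }  — shift
  I1: { [C → ( . D], [C → ( . f], [D → . (], [D → . +] }  — shift
  I2: { [C → + . E E], [C → . ( D], [C → . ( f], [C → . + E E], [E → . C (] }  — shift
  I3: { [C' → C .] }  — accept
  I4: { [E → C . (] }  — shift
  I5: { [C → + E . E], [C → . ( D], [C → . ( f], [C → . + E E], [E → . C (] }  — shift
  I6: { [C → + E E .] }  — reduce
  I7: { [E → C ( .] }  — reduce
  I8: { [D → ( .] }  — reduce
  I9: { [D → + .] }  — reduce
  I10: { [C → ( D .] }  — reduce
  I11: { [C → ( f .] }  — reduce

No state contains both a complete item and a shift item.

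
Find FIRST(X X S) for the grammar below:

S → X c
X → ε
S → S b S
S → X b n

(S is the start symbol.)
FIRST sets of the non-terminals involved (from the grammar, by fixed-point iteration):
  FIRST(X) = { ε }
  FIRST(S) = { 'b', 'c' }

To compute FIRST(X X S), process the symbols left to right:
Symbol X is a non-terminal. Add FIRST(X) \ {ε} = { }
X is nullable (ε ∈ FIRST(X)), continue to the next symbol.
Symbol X is a non-terminal. Add FIRST(X) \ {ε} = { }
X is nullable (ε ∈ FIRST(X)), continue to the next symbol.
Symbol S is a non-terminal. Add FIRST(S) \ {ε} = { 'b', 'c' }
S is not nullable (ε ∉ FIRST(S)), so stop here.
FIRST(X X S) = { 'b', 'c' }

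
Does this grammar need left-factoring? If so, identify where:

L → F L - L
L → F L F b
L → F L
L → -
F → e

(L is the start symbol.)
Left-factoring is needed when two productions for the same non-terminal
share a common prefix on the right-hand side.

Productions for L:
  L → F L - L
  L → F L F b
  L → F L
  L → -

Found common prefix 'F L' in productions for L

Answer: Yes, L has productions with common prefix 'F L'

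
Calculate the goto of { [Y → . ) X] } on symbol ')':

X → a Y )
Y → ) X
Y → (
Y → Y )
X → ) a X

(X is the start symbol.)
{ [X → . ) a X], [X → . a Y )], [Y → ) . X] }

GOTO(I, ')') = CLOSURE({ [A → αX.β] : [A → α.Xβ] ∈ I, X = ')' })

Items with dot before ')', with the dot advanced:
  [Y → . ) X] → [Y → ) . X]
Closure of the advanced items:
  [Y → ) . X] has the dot before X: add [X → . a Y )], [X → . ) a X]

GOTO = { [X → . ) a X], [X → . a Y )], [Y → ) . X] }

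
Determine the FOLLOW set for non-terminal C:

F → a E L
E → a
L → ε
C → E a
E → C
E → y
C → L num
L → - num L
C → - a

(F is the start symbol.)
{ $, '-', 'a' }

To compute FOLLOW(C), find every occurrence of C on a right-hand side N → α C β: add FIRST(β) \ {ε}, and if β is empty or nullable also add FOLLOW(N). Iterate to a fixed point.

In E → C: C is at the end, add FOLLOW(E)

The FOLLOW sets referred to above (computed the same way, to a fixed point):
  FOLLOW(E) = { $, '-', 'a' }

Taking the union: FOLLOW(C) = { $, '-', 'a' }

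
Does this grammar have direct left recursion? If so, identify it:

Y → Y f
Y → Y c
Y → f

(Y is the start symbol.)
Direct left recursion occurs when N → N α for some non-terminal N (the right-hand side begins with the left-hand side itself).

Y → Y f: LEFT RECURSIVE (starts with Y)
Y → Y c: LEFT RECURSIVE (starts with Y)
Y → f: starts with f

The grammar has direct left recursion on: Y.

Answer: Yes, Y is left-recursive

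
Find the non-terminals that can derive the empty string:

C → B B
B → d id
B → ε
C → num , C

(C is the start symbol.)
A non-terminal is nullable if it can derive ε (the empty string): either it has an ε-production, or it has a production whose right-hand side consists entirely of nullable non-terminals.

ε-productions: B → ε
So B is immediately nullable.
C → B B: every symbol on the right is nullable, so C is nullable too.
Every non-terminal is now nullable.
Nullable = { 'B', 'C' }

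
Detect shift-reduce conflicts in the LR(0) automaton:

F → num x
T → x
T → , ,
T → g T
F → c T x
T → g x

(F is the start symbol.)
Augment with F' → F and build the canonical LR(0) collection (I0 = CLOSURE({[F' → . F]}), then GOTO on every symbol after a dot until no new states appear). It has 13 states:
  I0: { [F → . c T x], [F → . num x], [F' → . F] }  — shift
  I1: { [F' → F .] }  — accept
  I2: { [F → c . T x], [T → . , ,], [T → . g T], [T → . g x], [T → . x] }  — shift
  I3: { [F → num . x] }  — shift
  I4: { [F → num x .] }  — reduce
  I5: { [T → , . ,] }  — shift
  I6: { [F → c T . x] }  — shift
  I7: { [T → . , ,], [T → . g T], [T → . g x], [T → . x], [T → g . T], [T → g . x] }  — shift
  I8: { [T → x .] }  — reduce
  I9: { [T → g T .] }  — reduce
  I10: { [T → g x .], [T → x .] }  — 2 reduces
  I11: { [F → c T x .] }  — reduce
  I12: { [T → , , .] }  — reduce

No state contains both a complete item and a shift item.

Answer: No shift-reduce conflicts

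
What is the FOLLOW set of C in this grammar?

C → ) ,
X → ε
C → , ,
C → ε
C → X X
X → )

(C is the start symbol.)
To compute FOLLOW(C), find every occurrence of C on a right-hand side N → α C β: add FIRST(β) \ {ε}, and if β is empty or nullable also add FOLLOW(N). Iterate to a fixed point.

C is the start symbol, so $ ∈ FOLLOW(C).
C does not occur on any right-hand side.

Taking the union: FOLLOW(C) = { $ }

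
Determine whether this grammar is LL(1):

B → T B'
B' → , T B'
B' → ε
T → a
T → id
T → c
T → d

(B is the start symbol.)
Yes, the grammar is LL(1).

A grammar is LL(1) if for each non-terminal N with multiple productions, the predict sets of those productions are pairwise disjoint, where PREDICT(N → α) = (FIRST(α) \ {ε}) ∪ (FOLLOW(N) if α ⇒* ε).

Relevant sets:
  FOLLOW(B') = { $ }

For B':
  PREDICT(B' → ',' T B') = { ',' }
  PREDICT(B' → ε) = { $ }
For T:
  PREDICT(T → a) = { 'a' }
  PREDICT(T → id) = { 'id' }
  PREDICT(T → c) = { 'c' }
  PREDICT(T → d) = { 'd' }
B has a single production, so nothing to check there.

All predict sets are disjoint. The grammar IS LL(1).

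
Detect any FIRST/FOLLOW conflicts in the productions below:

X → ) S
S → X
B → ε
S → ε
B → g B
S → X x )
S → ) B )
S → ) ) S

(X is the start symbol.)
No FIRST/FOLLOW conflicts.

Nullable non-terminals: B, S.
FIRST sets used below: FIRST(X) = { ')' }

B: nullable alternative(s) B → ε; FOLLOW(B) = { ')' }
  B → ε: FIRST \ {ε} = { } — this is the only nullable alternative, skip
  B → g B: FIRST \ {ε} = { 'g' } — disjoint from FOLLOW(B)

S: nullable alternative(s) S → ε; FOLLOW(S) = { $, 'x' }
  S → X: FIRST \ {ε} = { ')' } — disjoint from FOLLOW(S)
  S → ε: FIRST \ {ε} = { } — this is the only nullable alternative, skip
  S → X x ): FIRST \ {ε} = { ')' } — disjoint from FOLLOW(S)
  S → ) B ): FIRST \ {ε} = { ')' } — disjoint from FOLLOW(S)
  S → ) ) S: FIRST \ {ε} = { ')' } — disjoint from FOLLOW(S)

X has no nullable alternative, so no FIRST/FOLLOW check is needed there.

No FIRST/FOLLOW conflicts found.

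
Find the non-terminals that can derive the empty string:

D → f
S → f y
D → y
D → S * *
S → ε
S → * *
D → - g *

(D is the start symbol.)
{ 'S' }

A non-terminal is nullable if it can derive ε (the empty string): either it has an ε-production, or it has a production whose right-hand side consists entirely of nullable non-terminals.

ε-productions: S → ε
So S is immediately nullable.
No further non-terminal can be added: every production for the remaining non-terminals contains a terminal or a non-nullable non-terminal.
Nullable = { 'S' }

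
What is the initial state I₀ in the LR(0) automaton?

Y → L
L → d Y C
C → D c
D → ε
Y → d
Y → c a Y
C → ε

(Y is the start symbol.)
{ [L → . d Y C], [Y → . L], [Y → . c a Y], [Y → . d], [Y' → . Y] }

First, augment the grammar with Y' → Y
I₀ = CLOSURE({ [Y' → . Y] }):
  [Y' → . Y] has the dot before Y: add [Y → . L], [Y → . d], [Y → . c a Y]
  [Y → . L] has the dot before L: add [L → . d Y C]
No further items can be added.

I₀ = { [L → . d Y C], [Y → . L], [Y → . c a Y], [Y → . d], [Y' → . Y] }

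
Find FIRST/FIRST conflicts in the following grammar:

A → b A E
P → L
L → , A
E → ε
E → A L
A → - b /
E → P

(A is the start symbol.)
FIRST sets of the non-terminals at (or reachable through a nullable prefix from) the front of some alternative:
  FIRST(A) = { '-', 'b' }
  FIRST(P) = { ',' }

Productions for A:
  A → b A E: FIRST = { 'b' }
  A → - b /: FIRST = { '-' }
Productions for E:
  E → ε: FIRST = { ε }
  E → A L: FIRST = { '-', 'b' }
  E → P: FIRST = { ',' }
P, L have only one production, so no FIRST/FIRST conflict is possible there.

All alternatives of each non-terminal have pairwise disjoint FIRST sets.

Answer: No FIRST/FIRST conflicts.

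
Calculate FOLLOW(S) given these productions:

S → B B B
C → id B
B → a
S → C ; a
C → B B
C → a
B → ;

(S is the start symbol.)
{ $ }

To compute FOLLOW(S), find every occurrence of S on a right-hand side N → α S β: add FIRST(β) \ {ε}, and if β is empty or nullable also add FOLLOW(N). Iterate to a fixed point.

S is the start symbol, so $ ∈ FOLLOW(S).
S does not occur on any right-hand side.

Taking the union: FOLLOW(S) = { $ }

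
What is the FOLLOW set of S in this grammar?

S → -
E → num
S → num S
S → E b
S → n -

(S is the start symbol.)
{ $ }

To compute FOLLOW(S), find every occurrence of S on a right-hand side N → α S β: add FIRST(β) \ {ε}, and if β is empty or nullable also add FOLLOW(N). Iterate to a fixed point.

S is the start symbol, so $ ∈ FOLLOW(S).
In S → num S: S is at the end; this adds FOLLOW(S) to itself — nothing new

Taking the union: FOLLOW(S) = { $ }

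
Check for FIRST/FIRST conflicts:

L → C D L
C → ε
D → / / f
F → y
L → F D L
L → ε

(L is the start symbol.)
No FIRST/FIRST conflicts.

A FIRST/FIRST conflict occurs when two productions N → α and N → β for the same non-terminal have FIRST(α) ∩ FIRST(β) ≠ ∅ (with ε ∈ FIRST of a nullable right-hand side, so two nullable alternatives also conflict).

FIRST sets of the non-terminals at (or reachable through a nullable prefix from) the front of some alternative:
  FIRST(C) = { ε }
  FIRST(D) = { '/' }
  FIRST(F) = { 'y' }

Productions for L:
  L → C D L: FIRST = { '/' }
  L → F D L: FIRST = { 'y' }
  L → ε: FIRST = { ε }
C, D, F have only one production, so no FIRST/FIRST conflict is possible there.

All alternatives of each non-terminal have pairwise disjoint FIRST sets.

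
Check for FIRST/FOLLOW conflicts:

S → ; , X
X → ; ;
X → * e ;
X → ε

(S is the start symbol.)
No FIRST/FOLLOW conflicts.

A FIRST/FOLLOW conflict occurs when a non-terminal N has a nullable alternative N → β (β ⇒* ε) and another alternative N → α with FIRST(α) ∩ FOLLOW(N) ≠ ∅: on such a lookahead the parser cannot decide between expanding α and letting N vanish via β.

Nullable non-terminals: X.

X: nullable alternative(s) X → ε; FOLLOW(X) = { $ }
  X → ; ;: FIRST \ {ε} = { ';' } — disjoint from FOLLOW(X)
  X → * e ;: FIRST \ {ε} = { '*' } — disjoint from FOLLOW(X)
  X → ε: FIRST \ {ε} = { } — this is the only nullable alternative, skip

S has no nullable alternative, so no FIRST/FOLLOW check is needed there.

No FIRST/FOLLOW conflicts found.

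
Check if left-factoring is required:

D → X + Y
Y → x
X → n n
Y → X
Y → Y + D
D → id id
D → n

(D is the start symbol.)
No, left-factoring is not needed

Left-factoring is needed when two productions for the same non-terminal
share a common prefix on the right-hand side.

Productions for D:
  D → X + Y
  D → id id
  D → n
Productions for Y:
  Y → x
  Y → X
  Y → Y + D

No common prefixes found.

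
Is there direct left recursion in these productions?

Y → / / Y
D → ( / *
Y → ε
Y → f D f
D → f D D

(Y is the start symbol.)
Direct left recursion occurs when N → N α for some non-terminal N (the right-hand side begins with the left-hand side itself).

Y → / / Y: starts with '/'
D → ( / *: starts with '('
Y → ε: starts with ε
Y → f D f: starts with f
D → f D D: starts with f

No direct left recursion found.

Answer: No direct left recursion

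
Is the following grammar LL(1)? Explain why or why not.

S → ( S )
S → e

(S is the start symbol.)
Yes, the grammar is LL(1).

For S:
  PREDICT(S → '(' S ')') = { '(' }
  PREDICT(S → e) = { 'e' }

All predict sets are disjoint. The grammar IS LL(1).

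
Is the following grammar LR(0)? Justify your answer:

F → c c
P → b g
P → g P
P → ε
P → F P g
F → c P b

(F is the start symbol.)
Augment with F' → F and build the canonical LR(0) collection (I0 = CLOSURE({[F' → . F]}), then GOTO on every symbol after a dot until no new states appear). It has 13 states:
  I0: { [F → . c P b], [F → . c c], [F' → . F] }  — shift
  I1: { [F' → F .] }  — accept
  I2: { [F → . c P b], [F → . c c], [F → c . P b], [F → c . c], [P → . F P g], [P → . b g], [P → . g P], [P → .] }  — shift, reduce
  I3: { [F → . c P b], [F → . c c], [P → . F P g], [P → . b g], [P → . g P], [P → .], [P → F . P g] }  — shift, reduce
  I4: { [F → c P . b] }  — shift
  I5: { [P → b . g] }  — shift
  I6: { [F → . c P b], [F → . c c], [F → c . P b], [F → c . c], [F → c c .], [P → . F P g], [P → . b g], [P → . g P], [P → .] }  — shift, 2 reduces
  I7: { [F → . c P b], [F → . c c], [P → . F P g], [P → . b g], [P → . g P], [P → .], [P → g . P] }  — shift, reduce
  I8: { [P → g P .] }  — reduce
  I9: { [P → b g .] }  — reduce
  I10: { [F → c P b .] }  — reduce
  I11: { [P → F P . g] }  — shift
  I12: { [P → F P g .] }  — reduce

Conflict in state I2:
  Shift-reduce conflict between [P → .] and [F → . c P b]
So the grammar is NOT LR(0).

Answer: No. Shift-reduce conflict between [P → .] and [F → . c P b]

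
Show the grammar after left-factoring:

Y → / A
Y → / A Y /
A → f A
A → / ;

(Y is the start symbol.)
Left-factoring transforms A → αβ₁ | αβ₂ into A → αA' and A' → β₁ | β₂
(α is the longest common prefix among the alternatives). Repeat until
no nonterminal has two alternatives with a common prefix.

Round 1: Y has alternatives sharing prefix '/ A'. Introduce Y': Y → / A Y'
  Add: Y' → ε
  Add: Y' → Y /

No remaining common prefixes — done.

Resulting grammar:
Y → / A Y'
Y' → ε
Y' → Y /
A → f A
A → / ;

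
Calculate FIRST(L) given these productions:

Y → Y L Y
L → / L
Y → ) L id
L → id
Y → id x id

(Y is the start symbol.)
To compute FIRST(L), examine every production with L on the left-hand side, reading each right-hand side left to right until a non-nullable symbol is reached.

From L → / L:
  - '/' is a terminal: add '/' and stop
From L → id:
  - id is a terminal: add 'id' and stop

Collecting: FIRST(L) = { '/', 'id' }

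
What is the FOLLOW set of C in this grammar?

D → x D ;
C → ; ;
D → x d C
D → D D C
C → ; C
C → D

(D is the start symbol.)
In D → x d C: C is at the end, add FOLLOW(D)
In D → D D C: C is at the end, add FOLLOW(D)
In C → ; C: C is at the end; this adds FOLLOW(C) to itself — nothing new

The FOLLOW sets referred to above (computed the same way, to a fixed point):
  FOLLOW(D) = { $, ';', 'x' }

Taking the union: FOLLOW(C) = { $, ';', 'x' }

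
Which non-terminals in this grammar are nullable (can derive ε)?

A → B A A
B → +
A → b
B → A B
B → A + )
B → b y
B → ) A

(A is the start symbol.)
None

There are no ε-productions, so no non-terminal can derive ε.
No non-terminals are nullable.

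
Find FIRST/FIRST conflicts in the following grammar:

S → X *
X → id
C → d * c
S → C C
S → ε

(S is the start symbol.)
No FIRST/FIRST conflicts.

FIRST sets of the non-terminals at (or reachable through a nullable prefix from) the front of some alternative:
  FIRST(X) = { 'id' }
  FIRST(C) = { 'd' }

Productions for S:
  S → X *: FIRST = { 'id' }
  S → C C: FIRST = { 'd' }
  S → ε: FIRST = { ε }
X, C have only one production, so no FIRST/FIRST conflict is possible there.

All alternatives of each non-terminal have pairwise disjoint FIRST sets.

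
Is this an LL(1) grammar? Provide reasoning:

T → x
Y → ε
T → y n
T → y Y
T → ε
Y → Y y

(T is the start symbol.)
No. Predict set conflict for T: { 'y' }

Relevant sets:
  FIRST(Y) = { 'y', ε }
  FOLLOW(T) = { $ }
  FOLLOW(Y) = { $, 'y' }

For T:
  PREDICT(T → x) = { 'x' }
  PREDICT(T → y n) = { 'y' }
  PREDICT(T → y Y) = { 'y' }
  PREDICT(T → ε) = { $ }
For Y:
  PREDICT(Y → ε) = { $, 'y' }
  PREDICT(Y → Y y) = { 'y' }

Conflict found: Predict set conflict for T: { 'y' }
The grammar is NOT LL(1).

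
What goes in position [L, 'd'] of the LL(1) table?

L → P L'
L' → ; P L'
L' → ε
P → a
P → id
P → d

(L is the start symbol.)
L → P L'

To find M[L, 'd'], we find productions for L where 'd' is in the predict set (PREDICT(N → α) = (FIRST(α) \ {ε}) ∪ (FOLLOW(N) if α ⇒* ε)).

Relevant sets:
  FIRST(P) = { 'a', 'd', 'id' }

L → P L': PREDICT = { 'a', 'd', 'id' }
  'd' is in predict set, so this production goes in M[L, 'd']

M[L, 'd'] = L → P L'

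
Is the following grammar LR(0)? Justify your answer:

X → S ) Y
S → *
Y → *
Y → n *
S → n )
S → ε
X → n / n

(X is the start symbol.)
No. Shift-reduce conflict between [S → .] and [S → . *]

A grammar is LR(0) if no state in the canonical LR(0) collection has:
  - both a shift item (dot before a terminal) and a complete item (shift-reduce conflict), or
  - two or more complete items (reduce-reduce conflict; the accept item [X' → X .] counts as a complete item here).

Augment with X' → X and build the canonical LR(0) collection (I0 = CLOSURE({[X' → . X]}), then GOTO on every symbol after a dot until no new states appear). It has 13 states:
  I0: { [S → . *], [S → . n )], [S → .], [X → . S ) Y], [X → . n / n], [X' → . X] }  — shift, reduce
  I1: { [S → * .] }  — reduce
  I2: { [X → S . ) Y] }  — shift
  I3: { [X' → X .] }  — accept
  I4: { [S → n . )], [X → n . / n] }  — shift
  I5: { [S → n ) .] }  — reduce
  I6: { [X → n / . n] }  — shift
  I7: { [X → n / n .] }  — reduce
  I8: { [X → S ) . Y], [Y → . *], [Y → . n *] }  — shift
  I9: { [Y → * .] }  — reduce
  I10: { [X → S ) Y .] }  — reduce
  I11: { [Y → n . *] }  — shift
  I12: { [Y → n * .] }  — reduce

Conflict in state I0:
  Shift-reduce conflict between [S → .] and [S → . *]
So the grammar is NOT LR(0).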